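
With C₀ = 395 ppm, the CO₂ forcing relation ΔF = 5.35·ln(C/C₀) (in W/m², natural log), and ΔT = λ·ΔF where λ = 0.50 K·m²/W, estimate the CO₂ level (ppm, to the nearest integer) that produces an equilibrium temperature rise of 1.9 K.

Required forcing: ΔF = ΔT/λ = 1.9/0.50 = 3.8000 W/m².
Then ln(C/395) = ΔF/5.35 = 3.8000/5.35 = 0.71028.
So C = 395 × e^0.71028 = 395 × 2.03456 = 803.65 ppm.

C ≈ 804 ppm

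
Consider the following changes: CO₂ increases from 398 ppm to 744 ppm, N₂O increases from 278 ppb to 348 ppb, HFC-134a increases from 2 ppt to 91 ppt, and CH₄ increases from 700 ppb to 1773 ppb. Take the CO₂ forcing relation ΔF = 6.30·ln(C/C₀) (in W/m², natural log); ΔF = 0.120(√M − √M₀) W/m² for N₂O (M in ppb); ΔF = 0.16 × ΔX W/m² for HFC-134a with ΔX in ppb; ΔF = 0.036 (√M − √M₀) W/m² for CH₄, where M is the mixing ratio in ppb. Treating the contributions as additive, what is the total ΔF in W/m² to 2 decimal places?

ΔF = 4.76 W/m²

CO₂: 6.30 × ln(744/398) = 6.30 × ln(1.86935) = 6.30 × 0.62559 = 3.9412 W/m².
N₂O: 0.120 × (√348 − √278) = 0.120 × (18.6548 − 16.6733) = 0.120 × 1.9815 = 0.2378 W/m².
HFC-134a: Δ = 91 − 2 = 89 ppt = 0.089 ppb; ΔF = 0.16 × 0.089 = 0.0142 W/m².
CH₄: 0.036 × (√1773 − √700) = 0.036 × (42.1070 − 26.4575) = 0.036 × 15.6495 = 0.5634 W/m².
Total ΔF = 3.9412 + 0.2378 + 0.0142 + 0.5634 = 4.7566 W/m².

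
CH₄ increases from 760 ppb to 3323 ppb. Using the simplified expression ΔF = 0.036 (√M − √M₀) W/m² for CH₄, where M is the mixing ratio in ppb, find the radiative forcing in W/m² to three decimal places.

CH₄: 0.036 × (√3323 − √760) = 0.036 × (57.6455 − 27.5681) = 0.036 × 30.0774 = 1.0828 W/m².

ΔF = 1.083 W/m²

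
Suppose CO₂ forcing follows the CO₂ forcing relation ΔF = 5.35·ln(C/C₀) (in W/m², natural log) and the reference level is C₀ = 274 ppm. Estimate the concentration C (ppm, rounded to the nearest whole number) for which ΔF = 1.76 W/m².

C ≈ 381 ppm

Set 5.35 ln(C/274) = 1.76, so ln(C/274) = 1.76/5.35 = 0.32897.
Then C/274 = e^0.32897 = 1.38954, giving C = 274 × 1.38954 = 380.73 ppm.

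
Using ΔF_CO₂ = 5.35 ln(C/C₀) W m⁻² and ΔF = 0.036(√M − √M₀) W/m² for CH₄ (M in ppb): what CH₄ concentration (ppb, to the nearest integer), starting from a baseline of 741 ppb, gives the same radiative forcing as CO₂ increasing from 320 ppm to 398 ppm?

CO₂ forcing: 5.35 × ln(398/320) = 5.35 × 0.218131 = 1.16700 W/m².
Set 0.036(√M − √741) = 1.16700: √M = 1.16700/0.036 + √741 = 32.4167 + 27.2213 = 59.6380.
M = (59.6380)² = 3556.69 ppb.

M ≈ 3557 ppb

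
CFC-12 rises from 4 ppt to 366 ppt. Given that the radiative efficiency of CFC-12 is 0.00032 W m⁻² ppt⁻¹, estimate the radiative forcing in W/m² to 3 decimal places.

CFC-12: ΔF = 0.00032 × (366 − 4) = 0.00032 × 362 = 0.1158 W/m².

ΔF = 0.116 W/m²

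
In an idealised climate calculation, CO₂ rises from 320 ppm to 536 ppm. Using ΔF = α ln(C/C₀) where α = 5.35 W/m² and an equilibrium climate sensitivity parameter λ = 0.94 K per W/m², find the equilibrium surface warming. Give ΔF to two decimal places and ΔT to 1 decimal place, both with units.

CO₂: 5.35 × ln(536/320) = 5.35 × ln(1.67500) = 5.35 × 0.51581 = 2.7596 W/m².
ΔT = λ ΔF = 0.94 × 2.76 = 2.5944 K.

ΔF = 2.76 W/m²; ΔT = 2.6 K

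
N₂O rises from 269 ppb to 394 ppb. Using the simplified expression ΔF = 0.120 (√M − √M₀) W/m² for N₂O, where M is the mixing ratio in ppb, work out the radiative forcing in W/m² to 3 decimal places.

ΔF = 0.414 W/m²

N₂O: 0.120 × (√394 − √269) = 0.120 × (19.8494 − 16.4012) = 0.120 × 3.4482 = 0.4138 W/m².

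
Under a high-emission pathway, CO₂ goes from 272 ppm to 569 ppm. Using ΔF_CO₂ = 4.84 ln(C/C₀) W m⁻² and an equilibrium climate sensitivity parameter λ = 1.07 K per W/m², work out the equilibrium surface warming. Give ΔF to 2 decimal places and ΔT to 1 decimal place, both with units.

ΔF = 3.57 W/m²; ΔT = 3.8 K

CO₂: 4.84 × ln(569/272) = 4.84 × ln(2.09191) = 4.84 × 0.73808 = 3.5723 W/m².
ΔT = λ ΔF = 1.07 × 3.57 = 3.8199 K.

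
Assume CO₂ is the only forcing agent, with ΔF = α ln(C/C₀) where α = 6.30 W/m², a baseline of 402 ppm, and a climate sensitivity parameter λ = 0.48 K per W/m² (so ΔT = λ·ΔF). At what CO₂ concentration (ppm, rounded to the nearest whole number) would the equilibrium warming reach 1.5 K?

Required forcing: ΔF = ΔT/λ = 1.5/0.48 = 3.1250 W/m².
Then ln(C/402) = ΔF/6.30 = 3.1250/6.30 = 0.49603.
So C = 402 × e^0.49603 = 402 × 1.64219 = 660.16 ppm.

C ≈ 660 ppm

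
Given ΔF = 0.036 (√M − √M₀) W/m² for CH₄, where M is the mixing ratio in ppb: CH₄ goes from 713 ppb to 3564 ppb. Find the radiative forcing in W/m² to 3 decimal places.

ΔF = 1.188 W/m²

CH₄: 0.036 × (√3564 − √713) = 0.036 × (59.6992 − 26.7021) = 0.036 × 32.9971 = 1.1879 W/m².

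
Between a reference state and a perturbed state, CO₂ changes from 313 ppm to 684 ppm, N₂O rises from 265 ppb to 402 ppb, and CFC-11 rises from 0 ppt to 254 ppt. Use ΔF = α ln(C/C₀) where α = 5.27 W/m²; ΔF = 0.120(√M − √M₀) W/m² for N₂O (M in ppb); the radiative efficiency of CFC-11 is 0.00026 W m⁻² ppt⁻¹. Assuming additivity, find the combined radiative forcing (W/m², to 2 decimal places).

ΔF = 4.64 W/m²

CO₂: 5.27 × ln(684/313) = 5.27 × ln(2.18530) = 5.27 × 0.78175 = 4.1198 W/m².
N₂O: 0.120 × (√402 − √265) = 0.120 × (20.0499 − 16.2788) = 0.120 × 3.7711 = 0.4525 W/m².
CFC-11: ΔF = 0.00026 × (254 − 0) = 0.00026 × 254 = 0.0660 W/m².
Total ΔF = 4.1198 + 0.4525 + 0.0660 = 4.6383 W/m².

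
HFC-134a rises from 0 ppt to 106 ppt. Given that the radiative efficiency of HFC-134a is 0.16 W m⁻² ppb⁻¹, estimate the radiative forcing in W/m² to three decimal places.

ΔF = 0.017 W/m²

HFC-134a: Δ = 106 − 0 = 106 ppt = 0.106 ppb; ΔF = 0.16 × 0.106 = 0.0170 W/m².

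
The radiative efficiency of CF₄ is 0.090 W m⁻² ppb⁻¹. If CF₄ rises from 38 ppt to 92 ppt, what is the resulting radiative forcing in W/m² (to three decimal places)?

ΔF = 0.005 W/m²

CF₄: Δ = 92 − 38 = 54 ppt = 0.054 ppb; ΔF = 0.090 × 0.054 = 0.0049 W/m².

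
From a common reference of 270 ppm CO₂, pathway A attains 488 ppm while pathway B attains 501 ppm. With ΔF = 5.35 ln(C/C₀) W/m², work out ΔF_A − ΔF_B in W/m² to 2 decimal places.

ΔF_A = 5.35 ln(488/270) = 5.35 × 0.59189 = 3.1666 W/m².
ΔF_B = 5.35 ln(501/270) = 5.35 × 0.61818 = 3.3073 W/m².
Difference: 3.1666 − 3.3073 = -0.1407 W/m².

ΔF_A − ΔF_B = -0.14 W/m²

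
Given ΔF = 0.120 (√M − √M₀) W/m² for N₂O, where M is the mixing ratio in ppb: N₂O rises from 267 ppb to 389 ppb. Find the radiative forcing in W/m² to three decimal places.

ΔF = 0.406 W/m²

N₂O: 0.120 × (√389 − √267) = 0.120 × (19.7231 − 16.3401) = 0.120 × 3.3830 = 0.4060 W/m².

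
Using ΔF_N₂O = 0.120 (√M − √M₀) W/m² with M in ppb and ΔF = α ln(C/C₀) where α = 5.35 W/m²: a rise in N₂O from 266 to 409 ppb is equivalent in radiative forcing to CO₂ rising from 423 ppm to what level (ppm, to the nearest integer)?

N₂O forcing: 0.120 × (√409 − √266) = 0.120 × (20.2237 − 16.3095) = 0.120 × 3.9142 = 0.46970 W/m².
Set 5.35 ln(C/423) = 0.46970: ln(C/423) = 0.46970/5.35 = 0.08779, so C = 423 × e^0.08779 = 423 × 1.09176 = 461.81 ppm.

C ≈ 462 ppm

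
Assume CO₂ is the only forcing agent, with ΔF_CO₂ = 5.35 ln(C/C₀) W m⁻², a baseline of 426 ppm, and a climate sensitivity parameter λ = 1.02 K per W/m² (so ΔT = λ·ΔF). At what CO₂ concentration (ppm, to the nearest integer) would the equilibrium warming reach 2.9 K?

Required forcing: ΔF = ΔT/λ = 2.9/1.02 = 2.8431 W/m².
Then ln(C/426) = ΔF/5.35 = 2.8431/5.35 = 0.53142.
So C = 426 × e^0.53142 = 426 × 1.70135 = 724.78 ppm.

C ≈ 725 ppm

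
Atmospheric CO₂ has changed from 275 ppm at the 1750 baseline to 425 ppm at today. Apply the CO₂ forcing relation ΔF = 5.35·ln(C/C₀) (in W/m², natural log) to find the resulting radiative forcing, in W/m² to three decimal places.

CO₂ absorption bands are partially saturated, so forcing scales with the logarithm of the concentration ratio.
CO₂: 5.35 × ln(425/275) = 5.35 × ln(1.54545) = 5.35 × 0.43532 = 2.3290 W/m².

ΔF = 2.329 W/m²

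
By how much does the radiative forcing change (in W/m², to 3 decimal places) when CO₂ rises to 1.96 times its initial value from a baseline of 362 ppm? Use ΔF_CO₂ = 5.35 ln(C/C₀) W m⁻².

ΔF = 3.600 W/m²

ΔF = 5.35 × ln(1.96) = 5.35 × 0.67294 = 3.6002 W/m².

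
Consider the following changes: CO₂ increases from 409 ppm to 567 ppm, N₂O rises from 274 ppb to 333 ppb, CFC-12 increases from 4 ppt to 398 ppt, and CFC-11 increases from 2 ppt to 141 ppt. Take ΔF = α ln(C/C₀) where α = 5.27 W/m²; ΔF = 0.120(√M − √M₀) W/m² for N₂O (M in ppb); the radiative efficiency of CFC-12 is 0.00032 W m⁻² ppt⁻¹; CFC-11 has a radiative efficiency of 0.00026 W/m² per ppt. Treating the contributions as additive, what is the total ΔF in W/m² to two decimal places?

ΔF = 2.09 W/m²

CO₂: 5.27 × ln(567/409) = 5.27 × ln(1.38631) = 5.27 × 0.32665 = 1.7214 W/m².
N₂O: 0.120 × (√333 − √274) = 0.120 × (18.2483 − 16.5529) = 0.120 × 1.6954 = 0.2034 W/m².
CFC-12: ΔF = 0.00032 × (398 − 4) = 0.00032 × 394 = 0.1261 W/m².
CFC-11: ΔF = 0.00026 × (141 − 2) = 0.00026 × 139 = 0.0361 W/m².
Total ΔF = 1.7214 + 0.2034 + 0.1261 + 0.0361 = 2.0870 W/m².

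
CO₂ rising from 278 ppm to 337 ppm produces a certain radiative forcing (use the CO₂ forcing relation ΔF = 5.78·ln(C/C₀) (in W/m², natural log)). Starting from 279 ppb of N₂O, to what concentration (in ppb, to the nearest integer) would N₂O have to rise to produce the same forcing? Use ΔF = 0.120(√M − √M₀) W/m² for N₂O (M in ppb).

CO₂ forcing: 5.78 × ln(337/278) = 5.78 × 0.192462 = 1.11243 W/m².
Set 0.120(√M − √279) = 1.11243: √M = 1.11243/0.120 + √279 = 9.2703 + 16.7033 = 25.9736.
M = (25.9736)² = 674.63 ppb.

M ≈ 675 ppb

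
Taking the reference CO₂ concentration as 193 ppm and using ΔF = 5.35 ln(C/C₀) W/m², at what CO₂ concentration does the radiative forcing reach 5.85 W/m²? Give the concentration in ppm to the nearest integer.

C ≈ 576 ppm

Set 5.35 ln(C/193) = 5.85, so ln(C/193) = 5.85/5.35 = 1.09346.
Then C/193 = e^1.09346 = 2.98458, giving C = 193 × 2.98458 = 576.02 ppm.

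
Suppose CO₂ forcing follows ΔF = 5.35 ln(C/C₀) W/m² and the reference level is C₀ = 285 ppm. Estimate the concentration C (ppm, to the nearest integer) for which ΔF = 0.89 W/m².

C ≈ 337 ppm

Set 5.35 ln(C/285) = 0.89, so ln(C/285) = 0.89/5.35 = 0.16636.
Then C/285 = e^0.16636 = 1.18100, giving C = 285 × 1.18100 = 336.59 ppm.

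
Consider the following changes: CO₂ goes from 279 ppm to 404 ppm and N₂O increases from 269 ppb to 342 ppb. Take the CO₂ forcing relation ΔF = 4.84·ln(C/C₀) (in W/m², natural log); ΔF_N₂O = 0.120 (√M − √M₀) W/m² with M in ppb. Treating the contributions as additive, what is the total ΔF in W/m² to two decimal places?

CO₂: 4.84 × ln(404/279) = 4.84 × ln(1.44803) = 4.84 × 0.37020 = 1.7918 W/m².
N₂O: 0.120 × (√342 − √269) = 0.120 × (18.4932 − 16.4012) = 0.120 × 2.0920 = 0.2510 W/m².
Total ΔF = 1.7918 + 0.2510 = 2.0428 W/m².

ΔF = 2.04 W/m²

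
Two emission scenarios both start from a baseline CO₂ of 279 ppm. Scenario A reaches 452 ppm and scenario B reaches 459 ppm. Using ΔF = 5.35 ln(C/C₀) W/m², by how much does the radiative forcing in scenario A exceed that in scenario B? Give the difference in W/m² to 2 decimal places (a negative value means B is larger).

ΔF_A − ΔF_B = -0.08 W/m²

ΔF_A = 5.35 ln(452/279) = 5.35 × 0.48247 = 2.5812 W/m².
ΔF_B = 5.35 ln(459/279) = 5.35 × 0.49784 = 2.6634 W/m².
Difference: 2.5812 − 2.6634 = -0.0822 W/m².
(Equivalently, ΔF_A − ΔF_B = 5.35 ln(452/459) = 5.35 × -0.01537 = -0.0822 W/m².)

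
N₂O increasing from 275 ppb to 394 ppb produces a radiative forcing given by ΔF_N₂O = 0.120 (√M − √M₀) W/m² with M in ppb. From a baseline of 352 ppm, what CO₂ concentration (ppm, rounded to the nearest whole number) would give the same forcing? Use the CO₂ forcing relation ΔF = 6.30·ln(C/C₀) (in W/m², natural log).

N₂O forcing: 0.120 × (√394 − √275) = 0.120 × (19.8494 − 16.5831) = 0.120 × 3.2663 = 0.39196 W/m².
Set 6.30 ln(C/352) = 0.39196: ln(C/352) = 0.39196/6.30 = 0.06222, so C = 352 × e^0.06222 = 352 × 1.06420 = 374.60 ppm.

C ≈ 375 ppm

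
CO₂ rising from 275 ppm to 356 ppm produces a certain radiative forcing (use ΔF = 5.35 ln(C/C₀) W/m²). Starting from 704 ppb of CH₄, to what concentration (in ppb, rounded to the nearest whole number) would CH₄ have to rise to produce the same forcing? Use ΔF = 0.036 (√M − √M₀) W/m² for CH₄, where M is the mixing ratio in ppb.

CO₂ forcing: 5.35 × ln(356/275) = 5.35 × 0.258160 = 1.38116 W/m².
Set 0.036(√M − √704) = 1.38116: √M = 1.38116/0.036 + √704 = 38.3656 + 26.5330 = 64.8986.
M = (64.8986)² = 4211.83 ppb.

M ≈ 4212 ppb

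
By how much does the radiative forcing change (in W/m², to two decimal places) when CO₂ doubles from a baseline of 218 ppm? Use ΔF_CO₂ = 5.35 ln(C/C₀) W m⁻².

Because the forcing depends only on the ratio C/C₀, the initial concentration does not enter.
ΔF = 5.35 × ln(2) = 5.35 × 0.69315 = 3.7084 W/m².

ΔF = 3.71 W/m²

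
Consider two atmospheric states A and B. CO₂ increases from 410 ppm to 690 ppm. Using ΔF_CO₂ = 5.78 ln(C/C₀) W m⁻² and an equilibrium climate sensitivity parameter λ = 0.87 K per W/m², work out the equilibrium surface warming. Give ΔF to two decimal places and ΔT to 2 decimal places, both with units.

CO₂: 5.78 × ln(690/410) = 5.78 × ln(1.68293) = 5.78 × 0.52054 = 3.0087 W/m².
ΔT = λ ΔF = 0.87 × 3.01 = 2.6187 K.

ΔF = 3.01 W/m²; ΔT = 2.62 K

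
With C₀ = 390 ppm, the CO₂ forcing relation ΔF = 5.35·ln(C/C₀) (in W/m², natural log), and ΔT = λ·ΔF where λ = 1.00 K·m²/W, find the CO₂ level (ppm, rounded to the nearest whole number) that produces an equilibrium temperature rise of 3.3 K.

C ≈ 723 ppm

Required forcing: ΔF = ΔT/λ = 3.3/1.00 = 3.3000 W/m².
Then ln(C/390) = ΔF/5.35 = 3.3000/5.35 = 0.61682.
So C = 390 × e^0.61682 = 390 × 1.85303 = 722.68 ppm.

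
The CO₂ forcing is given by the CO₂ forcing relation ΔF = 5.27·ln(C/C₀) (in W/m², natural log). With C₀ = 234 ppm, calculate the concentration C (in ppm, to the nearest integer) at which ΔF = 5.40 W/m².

Set 5.27 ln(C/234) = 5.40, so ln(C/234) = 5.40/5.27 = 1.02467.
Then C/234 = e^1.02467 = 2.78618, giving C = 234 × 2.78618 = 651.97 ppm.

C ≈ 652 ppm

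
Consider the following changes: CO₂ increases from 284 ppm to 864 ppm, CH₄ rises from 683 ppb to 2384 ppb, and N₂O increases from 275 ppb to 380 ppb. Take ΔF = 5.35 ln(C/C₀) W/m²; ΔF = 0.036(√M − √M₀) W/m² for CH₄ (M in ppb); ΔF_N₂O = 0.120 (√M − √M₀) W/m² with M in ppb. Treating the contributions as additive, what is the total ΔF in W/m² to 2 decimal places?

CO₂: 5.35 × ln(864/284) = 5.35 × ln(3.04225) = 5.35 × 1.11260 = 5.9524 W/m².
CH₄: 0.036 × (√2384 − √683) = 0.036 × (48.8262 − 26.1343) = 0.036 × 22.6919 = 0.8169 W/m².
N₂O: 0.120 × (√380 − √275) = 0.120 × (19.4936 − 16.5831) = 0.120 × 2.9105 = 0.3493 W/m².
Total ΔF = 5.9524 + 0.8169 + 0.3493 = 7.1186 W/m².

ΔF = 7.12 W/m²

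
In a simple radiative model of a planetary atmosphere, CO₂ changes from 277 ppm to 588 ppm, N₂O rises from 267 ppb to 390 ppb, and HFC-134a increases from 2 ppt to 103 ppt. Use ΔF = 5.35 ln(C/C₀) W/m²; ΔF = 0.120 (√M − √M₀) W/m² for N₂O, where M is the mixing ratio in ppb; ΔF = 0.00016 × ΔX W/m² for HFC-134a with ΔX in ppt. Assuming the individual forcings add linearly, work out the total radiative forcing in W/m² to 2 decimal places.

CO₂: 5.35 × ln(588/277) = 5.35 × ln(2.12274) = 5.35 × 0.75271 = 4.0270 W/m².
N₂O: 0.120 × (√390 − √267) = 0.120 × (19.7484 − 16.3401) = 0.120 × 3.4083 = 0.4090 W/m².
HFC-134a: ΔF = 0.00016 × (103 − 2) = 0.00016 × 101 = 0.0162 W/m².
Total ΔF = 4.0270 + 0.4090 + 0.0162 = 4.4522 W/m².

ΔF = 4.45 W/m²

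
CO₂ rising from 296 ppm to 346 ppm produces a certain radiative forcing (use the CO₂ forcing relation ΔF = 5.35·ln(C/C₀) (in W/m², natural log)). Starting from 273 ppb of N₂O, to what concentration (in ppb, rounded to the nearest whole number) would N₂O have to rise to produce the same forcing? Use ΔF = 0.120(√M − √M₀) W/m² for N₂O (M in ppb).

CO₂ forcing: 5.35 × ln(346/296) = 5.35 × 0.156079 = 0.83502 W/m².
Set 0.120(√M − √273) = 0.83502: √M = 0.83502/0.120 + √273 = 6.9585 + 16.5227 = 23.4812.
M = (23.4812)² = 551.37 ppb.

M ≈ 551 ppb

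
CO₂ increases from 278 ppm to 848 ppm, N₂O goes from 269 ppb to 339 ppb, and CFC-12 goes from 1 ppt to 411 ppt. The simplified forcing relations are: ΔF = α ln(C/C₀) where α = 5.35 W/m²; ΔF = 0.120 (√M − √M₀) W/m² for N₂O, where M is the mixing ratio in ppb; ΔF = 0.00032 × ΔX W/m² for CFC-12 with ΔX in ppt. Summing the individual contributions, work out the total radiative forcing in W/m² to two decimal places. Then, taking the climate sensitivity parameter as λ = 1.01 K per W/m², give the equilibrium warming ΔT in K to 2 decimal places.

CO₂: 5.35 × ln(848/278) = 5.35 × ln(3.05036) = 5.35 × 1.11526 = 5.9666 W/m².
N₂O: 0.120 × (√339 − √269) = 0.120 × (18.4120 − 16.4012) = 0.120 × 2.0108 = 0.2413 W/m².
CFC-12: ΔF = 0.00032 × (411 − 1) = 0.00032 × 410 = 0.1312 W/m².
Total ΔF = 5.9666 + 0.2413 + 0.1312 = 6.3391 W/m².
ΔT = λ ΔF = 1.01 × 6.34 = 6.4034 K.

ΔF = 6.34 W/m²; ΔT = 6.40 K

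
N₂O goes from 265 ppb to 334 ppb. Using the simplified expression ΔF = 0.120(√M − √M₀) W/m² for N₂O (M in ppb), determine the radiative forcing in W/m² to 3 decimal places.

N₂O: 0.120 × (√334 − √265) = 0.120 × (18.2757 − 16.2788) = 0.120 × 1.9969 = 0.2396 W/m².

ΔF = 0.240 W/m²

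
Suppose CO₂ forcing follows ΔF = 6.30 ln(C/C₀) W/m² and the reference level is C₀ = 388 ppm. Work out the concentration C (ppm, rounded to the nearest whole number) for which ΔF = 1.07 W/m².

Set 6.30 ln(C/388) = 1.07, so ln(C/388) = 1.07/6.30 = 0.16984.
Then C/388 = e^0.16984 = 1.18512, giving C = 388 × 1.18512 = 459.83 ppm.

C ≈ 460 ppm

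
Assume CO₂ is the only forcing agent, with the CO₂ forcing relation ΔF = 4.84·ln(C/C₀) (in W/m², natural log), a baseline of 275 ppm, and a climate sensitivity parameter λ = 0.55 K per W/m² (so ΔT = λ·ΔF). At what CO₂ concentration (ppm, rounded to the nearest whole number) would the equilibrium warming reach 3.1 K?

C ≈ 881 ppm

Required forcing: ΔF = ΔT/λ = 3.1/0.55 = 5.6364 W/m².
Then ln(C/275) = ΔF/4.84 = 5.6364/4.84 = 1.16455.
So C = 275 × e^1.16455 = 275 × 3.20448 = 881.23 ppm.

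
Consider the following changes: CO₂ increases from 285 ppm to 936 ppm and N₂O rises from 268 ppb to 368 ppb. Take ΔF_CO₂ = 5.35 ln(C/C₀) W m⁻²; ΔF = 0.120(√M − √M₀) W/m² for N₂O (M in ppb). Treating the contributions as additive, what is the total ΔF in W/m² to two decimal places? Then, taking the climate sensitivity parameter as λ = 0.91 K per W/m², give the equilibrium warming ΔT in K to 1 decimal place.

ΔF = 6.70 W/m²; ΔT = 6.1 K

CO₂: 5.35 × ln(936/285) = 5.35 × ln(3.28421) = 5.35 × 1.18913 = 6.3618 W/m².
N₂O: 0.120 × (√368 − √268) = 0.120 × (19.1833 − 16.3707) = 0.120 × 2.8126 = 0.3375 W/m².
Total ΔF = 6.3618 + 0.3375 = 6.6993 W/m².
ΔT = λ ΔF = 0.91 × 6.70 = 6.0970 K.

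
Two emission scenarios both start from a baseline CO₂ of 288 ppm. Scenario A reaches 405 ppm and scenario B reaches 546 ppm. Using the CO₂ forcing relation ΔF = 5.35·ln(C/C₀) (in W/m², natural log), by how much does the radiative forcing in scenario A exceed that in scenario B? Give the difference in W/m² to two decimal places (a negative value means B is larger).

ΔF_A − ΔF_B = -1.60 W/m²

ΔF_A = 5.35 ln(405/288) = 5.35 × 0.34093 = 1.8240 W/m².
ΔF_B = 5.35 ln(546/288) = 5.35 × 0.63966 = 3.4222 W/m².
Difference: 1.8240 − 3.4222 = -1.5982 W/m².
(Equivalently, ΔF_A − ΔF_B = 5.35 ln(405/546) = 5.35 × -0.29873 = -1.5982 W/m².)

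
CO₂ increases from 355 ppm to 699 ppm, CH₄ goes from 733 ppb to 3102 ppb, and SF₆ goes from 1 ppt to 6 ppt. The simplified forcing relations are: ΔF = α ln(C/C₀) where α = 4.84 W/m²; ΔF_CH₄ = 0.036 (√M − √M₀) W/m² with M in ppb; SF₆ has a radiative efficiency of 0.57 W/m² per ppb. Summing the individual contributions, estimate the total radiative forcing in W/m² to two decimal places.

CO₂: 4.84 × ln(699/355) = 4.84 × ln(1.96901) = 4.84 × 0.67753 = 3.2792 W/m².
CH₄: 0.036 × (√3102 − √733) = 0.036 × (55.6956 − 27.0740) = 0.036 × 28.6216 = 1.0304 W/m².
SF₆: Δ = 6 − 1 = 5 ppt = 0.005 ppb; ΔF = 0.57 × 0.005 = 0.0029 W/m².
Total ΔF = 3.2792 + 1.0304 + 0.0029 = 4.3125 W/m².

ΔF = 4.31 W/m²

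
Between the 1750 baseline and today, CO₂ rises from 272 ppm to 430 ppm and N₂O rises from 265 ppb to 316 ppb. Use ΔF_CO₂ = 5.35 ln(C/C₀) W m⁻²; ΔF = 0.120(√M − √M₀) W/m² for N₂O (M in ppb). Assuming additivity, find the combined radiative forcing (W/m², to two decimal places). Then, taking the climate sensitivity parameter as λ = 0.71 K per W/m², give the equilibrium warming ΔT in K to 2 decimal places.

ΔF = 2.63 W/m²; ΔT = 1.87 K

CO₂: 5.35 × ln(430/272) = 5.35 × ln(1.58088) = 5.35 × 0.45798 = 2.4502 W/m².
N₂O: 0.120 × (√316 − √265) = 0.120 × (17.7764 − 16.2788) = 0.120 × 1.4976 = 0.1797 W/m².
Total ΔF = 2.4502 + 0.1797 = 2.6299 W/m².
ΔT = λ ΔF = 0.71 × 2.63 = 1.8673 K.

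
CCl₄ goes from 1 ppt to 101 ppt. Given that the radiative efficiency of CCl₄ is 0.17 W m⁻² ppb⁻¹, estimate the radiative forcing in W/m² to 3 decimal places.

ΔF = 0.017 W/m²

CCl₄: Δ = 101 − 1 = 100 ppt = 0.100 ppb; ΔF = 0.17 × 0.100 = 0.0170 W/m².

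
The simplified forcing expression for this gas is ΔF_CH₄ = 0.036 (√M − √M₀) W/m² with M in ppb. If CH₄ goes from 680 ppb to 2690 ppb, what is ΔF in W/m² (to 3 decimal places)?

ΔF = 0.928 W/m²

CH₄: 0.036 × (√2690 − √680) = 0.036 × (51.8652 − 26.0768) = 0.036 × 25.7884 = 0.9284 W/m².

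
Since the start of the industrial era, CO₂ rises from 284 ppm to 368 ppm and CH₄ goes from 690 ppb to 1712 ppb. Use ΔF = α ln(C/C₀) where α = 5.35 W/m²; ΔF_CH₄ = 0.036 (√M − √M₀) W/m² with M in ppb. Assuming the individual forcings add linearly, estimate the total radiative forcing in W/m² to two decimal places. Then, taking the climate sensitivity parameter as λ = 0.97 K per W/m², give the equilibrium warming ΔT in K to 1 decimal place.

ΔF = 1.93 W/m²; ΔT = 1.9 K

CO₂: 5.35 × ln(368/284) = 5.35 × ln(1.29577) = 5.35 × 0.25911 = 1.3862 W/m².
CH₄: 0.036 × (√1712 − √690) = 0.036 × (41.3763 − 26.2679) = 0.036 × 15.1084 = 0.5439 W/m².
Total ΔF = 1.3862 + 0.5439 = 1.9301 W/m².
ΔT = λ ΔF = 0.97 × 1.93 = 1.8721 K.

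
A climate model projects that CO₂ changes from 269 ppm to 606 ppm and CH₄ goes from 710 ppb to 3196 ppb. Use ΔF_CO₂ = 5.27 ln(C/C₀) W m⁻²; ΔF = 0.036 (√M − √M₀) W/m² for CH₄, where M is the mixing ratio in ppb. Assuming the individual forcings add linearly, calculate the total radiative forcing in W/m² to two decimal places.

ΔF = 5.36 W/m²

CO₂: 5.27 × ln(606/269) = 5.27 × ln(2.25279) = 5.27 × 0.81217 = 4.2801 W/m².
CH₄: 0.036 × (√3196 − √710) = 0.036 × (56.5332 − 26.6458) = 0.036 × 29.8874 = 1.0759 W/m².
Total ΔF = 4.2801 + 1.0759 = 5.3560 W/m².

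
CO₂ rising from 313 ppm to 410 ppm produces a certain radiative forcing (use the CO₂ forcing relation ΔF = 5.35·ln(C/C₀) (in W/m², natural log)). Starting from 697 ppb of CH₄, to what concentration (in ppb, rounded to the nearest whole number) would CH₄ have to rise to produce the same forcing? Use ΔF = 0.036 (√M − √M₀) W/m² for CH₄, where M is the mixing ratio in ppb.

CO₂ forcing: 5.35 × ln(410/313) = 5.35 × 0.269954 = 1.44425 W/m².
Set 0.036(√M − √697) = 1.44425: √M = 1.44425/0.036 + √697 = 40.1181 + 26.4008 = 66.5189.
M = (66.5189)² = 4424.76 ppb.

M ≈ 4425 ppb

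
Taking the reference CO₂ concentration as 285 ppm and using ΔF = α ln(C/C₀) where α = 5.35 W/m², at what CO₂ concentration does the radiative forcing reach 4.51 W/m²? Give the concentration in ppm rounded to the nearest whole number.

C ≈ 662 ppm

Set 5.35 ln(C/285) = 4.51, so ln(C/285) = 4.51/5.35 = 0.84299.
Then C/285 = e^0.84299 = 2.32330, giving C = 285 × 2.32330 = 662.14 ppm.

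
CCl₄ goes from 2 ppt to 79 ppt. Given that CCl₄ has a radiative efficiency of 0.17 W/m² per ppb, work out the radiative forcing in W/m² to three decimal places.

CCl₄: Δ = 79 − 2 = 77 ppt = 0.077 ppb; ΔF = 0.17 × 0.077 = 0.0131 W/m².

ΔF = 0.013 W/m²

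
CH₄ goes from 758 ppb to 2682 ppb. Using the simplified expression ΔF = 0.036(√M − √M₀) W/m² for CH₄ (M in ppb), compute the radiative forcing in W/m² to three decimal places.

ΔF = 0.873 W/m²

CH₄: 0.036 × (√2682 − √758) = 0.036 × (51.7880 − 27.5318) = 0.036 × 24.2562 = 0.8732 W/m².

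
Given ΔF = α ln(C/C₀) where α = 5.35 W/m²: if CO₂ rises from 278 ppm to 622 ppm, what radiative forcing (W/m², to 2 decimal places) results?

CO₂: 5.35 × ln(622/278) = 5.35 × ln(2.23741) = 5.35 × 0.80532 = 4.3085 W/m².

ΔF = 4.31 W/m²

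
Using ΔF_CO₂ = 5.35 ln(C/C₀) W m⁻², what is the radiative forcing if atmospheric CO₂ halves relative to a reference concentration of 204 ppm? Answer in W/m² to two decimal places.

ΔF = 5.35 × ln(0.5) = 5.35 × -0.69315 = -3.7084 W/m².

ΔF = -3.71 W/m²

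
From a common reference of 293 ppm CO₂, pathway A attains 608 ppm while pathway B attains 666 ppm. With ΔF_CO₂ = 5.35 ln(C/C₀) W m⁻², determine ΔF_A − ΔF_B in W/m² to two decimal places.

ΔF_A = 5.35 ln(608/293) = 5.35 × 0.73000 = 3.9055 W/m².
ΔF_B = 5.35 ln(666/293) = 5.35 × 0.82112 = 4.3930 W/m².
Difference: 3.9055 − 4.3930 = -0.4875 W/m².

ΔF_A − ΔF_B = -0.49 W/m²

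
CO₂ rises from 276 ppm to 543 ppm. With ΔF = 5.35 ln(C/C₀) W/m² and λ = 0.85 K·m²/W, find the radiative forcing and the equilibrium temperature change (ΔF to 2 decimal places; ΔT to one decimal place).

CO₂: 5.35 × ln(543/276) = 5.35 × ln(1.96739) = 5.35 × 0.67671 = 3.6204 W/m².
ΔT = λ ΔF = 0.85 × 3.62 = 3.0770 K.

ΔF = 3.62 W/m²; ΔT = 3.1 K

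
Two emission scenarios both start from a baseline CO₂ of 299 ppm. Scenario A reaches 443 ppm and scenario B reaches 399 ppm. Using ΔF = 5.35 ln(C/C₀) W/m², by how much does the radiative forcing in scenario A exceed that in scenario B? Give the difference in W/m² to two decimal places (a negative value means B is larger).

ΔF_A − ΔF_B = 0.56 W/m²

ΔF_A = 5.35 ln(443/299) = 5.35 × 0.39313 = 2.1032 W/m².
ΔF_B = 5.35 ln(399/299) = 5.35 × 0.28852 = 1.5436 W/m².
Difference: 2.1032 − 1.5436 = 0.5596 W/m².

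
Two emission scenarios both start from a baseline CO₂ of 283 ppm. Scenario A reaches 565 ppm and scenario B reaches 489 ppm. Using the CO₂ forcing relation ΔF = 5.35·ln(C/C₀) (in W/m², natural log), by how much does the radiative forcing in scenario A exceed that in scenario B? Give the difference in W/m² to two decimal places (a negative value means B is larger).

ΔF_A = 5.35 ln(565/283) = 5.35 × 0.69138 = 3.6989 W/m².
ΔF_B = 5.35 ln(489/283) = 5.35 × 0.54692 = 2.9260 W/m².
Difference: 3.6989 − 2.9260 = 0.7729 W/m².
(Equivalently, ΔF_A − ΔF_B = 5.35 ln(565/489) = 5.35 × 0.14446 = 0.7729 W/m².)

ΔF_A − ΔF_B = 0.77 W/m²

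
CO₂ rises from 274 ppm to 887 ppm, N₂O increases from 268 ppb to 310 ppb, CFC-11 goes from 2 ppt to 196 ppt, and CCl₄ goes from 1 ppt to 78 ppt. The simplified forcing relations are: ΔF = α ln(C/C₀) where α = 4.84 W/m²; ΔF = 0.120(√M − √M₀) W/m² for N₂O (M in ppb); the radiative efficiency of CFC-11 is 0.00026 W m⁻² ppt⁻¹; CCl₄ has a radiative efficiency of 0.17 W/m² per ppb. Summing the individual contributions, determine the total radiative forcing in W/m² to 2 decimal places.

CO₂: 4.84 × ln(887/274) = 4.84 × ln(3.23723) = 4.84 × 1.17472 = 5.6856 W/m².
N₂O: 0.120 × (√310 − √268) = 0.120 × (17.6068 − 16.3707) = 0.120 × 1.2361 = 0.1483 W/m².
CFC-11: ΔF = 0.00026 × (196 − 2) = 0.00026 × 194 = 0.0504 W/m².
CCl₄: Δ = 78 − 1 = 77 ppt = 0.077 ppb; ΔF = 0.17 × 0.077 = 0.0131 W/m².
Total ΔF = 5.6856 + 0.1483 + 0.0504 + 0.0131 = 5.8974 W/m².

ΔF = 5.90 W/m²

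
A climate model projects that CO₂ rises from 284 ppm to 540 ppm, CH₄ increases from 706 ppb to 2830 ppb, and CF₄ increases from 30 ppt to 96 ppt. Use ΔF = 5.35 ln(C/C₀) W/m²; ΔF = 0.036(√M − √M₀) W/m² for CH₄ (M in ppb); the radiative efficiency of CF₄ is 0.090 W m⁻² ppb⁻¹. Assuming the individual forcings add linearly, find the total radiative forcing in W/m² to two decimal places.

ΔF = 4.40 W/m²

CO₂: 5.35 × ln(540/284) = 5.35 × ln(1.90141) = 5.35 × 0.64260 = 3.4379 W/m².
CH₄: 0.036 × (√2830 − √706) = 0.036 × (53.1977 − 26.5707) = 0.036 × 26.6270 = 0.9586 W/m².
CF₄: Δ = 96 − 30 = 66 ppt = 0.066 ppb; ΔF = 0.090 × 0.066 = 0.0059 W/m².
Total ΔF = 3.4379 + 0.9586 + 0.0059 = 4.4024 W/m².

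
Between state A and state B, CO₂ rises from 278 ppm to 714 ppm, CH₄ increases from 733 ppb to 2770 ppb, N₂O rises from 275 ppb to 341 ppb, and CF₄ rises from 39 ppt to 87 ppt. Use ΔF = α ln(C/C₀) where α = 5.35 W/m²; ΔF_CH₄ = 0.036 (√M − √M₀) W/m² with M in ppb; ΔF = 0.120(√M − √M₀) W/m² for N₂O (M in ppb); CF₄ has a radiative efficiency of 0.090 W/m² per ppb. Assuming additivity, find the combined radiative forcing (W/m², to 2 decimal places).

ΔF = 6.20 W/m²

CO₂: 5.35 × ln(714/278) = 5.35 × ln(2.56835) = 5.35 × 0.94326 = 5.0464 W/m².
CH₄: 0.036 × (√2770 − √733) = 0.036 × (52.6308 − 27.0740) = 0.036 × 25.5568 = 0.9200 W/m².
N₂O: 0.120 × (√341 − √275) = 0.120 × (18.4662 − 16.5831) = 0.120 × 1.8831 = 0.2260 W/m².
CF₄: Δ = 87 − 39 = 48 ppt = 0.048 ppb; ΔF = 0.090 × 0.048 = 0.0043 W/m².
Total ΔF = 5.0464 + 0.9200 + 0.2260 + 0.0043 = 6.1967 W/m².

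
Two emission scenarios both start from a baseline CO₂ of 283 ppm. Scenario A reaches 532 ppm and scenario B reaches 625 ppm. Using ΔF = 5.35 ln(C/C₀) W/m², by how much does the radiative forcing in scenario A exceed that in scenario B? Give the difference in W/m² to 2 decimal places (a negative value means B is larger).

ΔF_A = 5.35 ln(532/283) = 5.35 × 0.63120 = 3.3769 W/m².
ΔF_B = 5.35 ln(625/283) = 5.35 × 0.79230 = 4.2388 W/m².
Difference: 3.3769 − 4.2388 = -0.8619 W/m².
(Equivalently, ΔF_A − ΔF_B = 5.35 ln(532/625) = 5.35 × -0.16111 = -0.8619 W/m².)

ΔF_A − ΔF_B = -0.86 W/m²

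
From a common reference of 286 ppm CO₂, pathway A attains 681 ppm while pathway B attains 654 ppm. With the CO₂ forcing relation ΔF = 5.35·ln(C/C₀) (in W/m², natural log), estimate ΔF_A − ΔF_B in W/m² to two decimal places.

ΔF_A = 5.35 ln(681/286) = 5.35 × 0.86757 = 4.6415 W/m².
ΔF_B = 5.35 ln(654/286) = 5.35 × 0.82712 = 4.4251 W/m².
Difference: 4.6415 − 4.4251 = 0.2164 W/m².

ΔF_A − ΔF_B = 0.22 W/m²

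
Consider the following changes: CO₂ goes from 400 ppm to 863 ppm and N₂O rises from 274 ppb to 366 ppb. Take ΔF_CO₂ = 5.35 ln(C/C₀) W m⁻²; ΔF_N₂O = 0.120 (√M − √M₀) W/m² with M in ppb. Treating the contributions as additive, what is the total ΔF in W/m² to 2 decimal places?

CO₂: 5.35 × ln(863/400) = 5.35 × ln(2.15750) = 5.35 × 0.76895 = 4.1139 W/m².
N₂O: 0.120 × (√366 − √274) = 0.120 × (19.1311 − 16.5529) = 0.120 × 2.5782 = 0.3094 W/m².
Total ΔF = 4.1139 + 0.3094 = 4.4233 W/m².

ΔF = 4.42 W/m²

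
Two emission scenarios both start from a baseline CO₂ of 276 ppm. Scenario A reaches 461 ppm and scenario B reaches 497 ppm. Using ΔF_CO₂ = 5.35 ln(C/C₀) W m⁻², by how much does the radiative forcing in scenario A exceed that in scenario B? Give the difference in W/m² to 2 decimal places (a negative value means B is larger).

ΔF_A = 5.35 ln(461/276) = 5.35 × 0.51300 = 2.7446 W/m².
ΔF_B = 5.35 ln(497/276) = 5.35 × 0.58819 = 3.1468 W/m².
Difference: 2.7446 − 3.1468 = -0.4022 W/m².

ΔF_A − ΔF_B = -0.40 W/m²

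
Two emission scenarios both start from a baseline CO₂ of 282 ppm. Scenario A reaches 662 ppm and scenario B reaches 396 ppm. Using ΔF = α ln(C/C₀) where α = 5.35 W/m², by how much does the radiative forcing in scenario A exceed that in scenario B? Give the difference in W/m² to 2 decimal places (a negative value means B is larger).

ΔF_A − ΔF_B = 2.75 W/m²

ΔF_A = 5.35 ln(662/282) = 5.35 × 0.85336 = 4.5655 W/m².
ΔF_B = 5.35 ln(396/282) = 5.35 × 0.33951 = 1.8164 W/m².
Difference: 4.5655 − 1.8164 = 2.7491 W/m².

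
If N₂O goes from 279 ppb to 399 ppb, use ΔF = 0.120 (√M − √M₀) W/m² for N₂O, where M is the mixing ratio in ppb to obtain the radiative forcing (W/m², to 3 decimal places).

N₂O: 0.120 × (√399 − √279) = 0.120 × (19.9750 − 16.7033) = 0.120 × 3.2717 = 0.3926 W/m².

ΔF = 0.393 W/m²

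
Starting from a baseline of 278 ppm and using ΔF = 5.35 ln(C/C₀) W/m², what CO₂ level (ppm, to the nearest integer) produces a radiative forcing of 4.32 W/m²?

Set 5.35 ln(C/278) = 4.32, so ln(C/278) = 4.32/5.35 = 0.80748.
Then C/278 = e^0.80748 = 2.24225, giving C = 278 × 2.24225 = 623.35 ppm.

C ≈ 623 ppm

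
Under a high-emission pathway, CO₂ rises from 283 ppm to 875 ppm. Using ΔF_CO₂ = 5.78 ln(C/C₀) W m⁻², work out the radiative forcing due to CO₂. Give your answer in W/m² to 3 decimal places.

ΔF = 6.524 W/m²

CO₂: 5.78 × ln(875/283) = 5.78 × ln(3.09187) = 5.78 × 1.12878 = 6.5243 W/m².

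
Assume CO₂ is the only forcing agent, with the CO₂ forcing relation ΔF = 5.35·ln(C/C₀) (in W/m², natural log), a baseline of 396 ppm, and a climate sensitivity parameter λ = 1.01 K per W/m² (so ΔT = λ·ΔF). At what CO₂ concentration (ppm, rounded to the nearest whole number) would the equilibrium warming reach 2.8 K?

Required forcing: ΔF = ΔT/λ = 2.8/1.01 = 2.7723 W/m².
Then ln(C/396) = ΔF/5.35 = 2.7723/5.35 = 0.51819.
So C = 396 × e^0.51819 = 396 × 1.67899 = 664.88 ppm.

C ≈ 665 ppm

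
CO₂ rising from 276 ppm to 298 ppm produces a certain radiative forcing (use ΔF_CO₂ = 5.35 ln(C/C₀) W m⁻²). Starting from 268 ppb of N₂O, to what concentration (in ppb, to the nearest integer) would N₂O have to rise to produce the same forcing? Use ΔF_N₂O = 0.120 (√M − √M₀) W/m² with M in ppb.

CO₂ forcing: 5.35 × ln(298/276) = 5.35 × 0.076693 = 0.41031 W/m².
Set 0.120(√M − √268) = 0.41031: √M = 0.41031/0.120 + √268 = 3.4193 + 16.3707 = 19.7900.
M = (19.7900)² = 391.64 ppb.

M ≈ 392 ppb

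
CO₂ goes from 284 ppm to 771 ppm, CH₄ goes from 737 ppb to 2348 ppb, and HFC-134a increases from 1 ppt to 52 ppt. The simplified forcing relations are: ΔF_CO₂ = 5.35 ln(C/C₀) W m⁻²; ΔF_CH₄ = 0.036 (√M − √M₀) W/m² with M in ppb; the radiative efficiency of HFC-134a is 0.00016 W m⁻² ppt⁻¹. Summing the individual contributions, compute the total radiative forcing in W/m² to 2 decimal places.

CO₂: 5.35 × ln(771/284) = 5.35 × ln(2.71479) = 5.35 × 0.99871 = 5.3431 W/m².
CH₄: 0.036 × (√2348 − √737) = 0.036 × (48.4562 − 27.1477) = 0.036 × 21.3085 = 0.7671 W/m².
HFC-134a: ΔF = 0.00016 × (52 − 1) = 0.00016 × 51 = 0.0082 W/m².
Total ΔF = 5.3431 + 0.7671 + 0.0082 = 6.1184 W/m².

ΔF = 6.12 W/m²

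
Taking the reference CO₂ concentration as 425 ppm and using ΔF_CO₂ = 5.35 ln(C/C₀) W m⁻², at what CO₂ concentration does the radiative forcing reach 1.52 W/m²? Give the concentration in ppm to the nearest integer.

Set 5.35 ln(C/425) = 1.52, so ln(C/425) = 1.52/5.35 = 0.28411.
Then C/425 = e^0.28411 = 1.32858, giving C = 425 × 1.32858 = 564.65 ppm.

C ≈ 565 ppm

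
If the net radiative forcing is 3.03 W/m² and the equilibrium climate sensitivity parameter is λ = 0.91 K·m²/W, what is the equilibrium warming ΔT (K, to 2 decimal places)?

ΔT = 2.76 K

ΔT = λ ΔF = 0.91 × 3.03 = 2.7573 K.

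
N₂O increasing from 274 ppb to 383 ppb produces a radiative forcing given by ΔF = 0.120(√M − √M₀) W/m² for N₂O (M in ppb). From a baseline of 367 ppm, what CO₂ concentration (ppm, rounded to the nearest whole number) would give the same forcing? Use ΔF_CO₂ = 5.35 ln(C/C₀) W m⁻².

N₂O forcing: 0.120 × (√383 − √274) = 0.120 × (19.5704 − 16.5529) = 0.120 × 3.0175 = 0.36210 W/m².
Set 5.35 ln(C/367) = 0.36210: ln(C/367) = 0.36210/5.35 = 0.06768, so C = 367 × e^0.06768 = 367 × 1.07002 = 392.70 ppm.

C ≈ 393 ppm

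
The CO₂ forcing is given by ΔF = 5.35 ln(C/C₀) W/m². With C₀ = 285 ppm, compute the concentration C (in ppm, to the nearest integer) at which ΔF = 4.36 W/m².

Set 5.35 ln(C/285) = 4.36, so ln(C/285) = 4.36/5.35 = 0.81495.
Then C/285 = e^0.81495 = 2.25906, giving C = 285 × 2.25906 = 643.83 ppm.

C ≈ 644 ppm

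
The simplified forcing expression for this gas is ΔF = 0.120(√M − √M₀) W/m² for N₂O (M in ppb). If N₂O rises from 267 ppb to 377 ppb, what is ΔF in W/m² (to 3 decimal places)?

N₂O: 0.120 × (√377 − √267) = 0.120 × (19.4165 − 16.3401) = 0.120 × 3.0764 = 0.3692 W/m².

ΔF = 0.369 W/m²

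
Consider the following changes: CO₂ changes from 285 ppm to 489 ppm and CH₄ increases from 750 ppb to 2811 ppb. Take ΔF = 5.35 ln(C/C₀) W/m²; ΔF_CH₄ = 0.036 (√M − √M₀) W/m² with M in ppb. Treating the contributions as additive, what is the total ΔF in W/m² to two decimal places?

ΔF = 3.81 W/m²

CO₂: 5.35 × ln(489/285) = 5.35 × ln(1.71579) = 5.35 × 0.53987 = 2.8883 W/m².
CH₄: 0.036 × (√2811 − √750) = 0.036 × (53.0189 − 27.3861) = 0.036 × 25.6328 = 0.9228 W/m².
Total ΔF = 2.8883 + 0.9228 = 3.8111 W/m².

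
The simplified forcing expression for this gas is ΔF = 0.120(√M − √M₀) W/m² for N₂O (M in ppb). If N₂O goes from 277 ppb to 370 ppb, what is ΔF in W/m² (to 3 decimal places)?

ΔF = 0.311 W/m²

N₂O: 0.120 × (√370 − √277) = 0.120 × (19.2354 − 16.6433) = 0.120 × 2.5921 = 0.3111 W/m².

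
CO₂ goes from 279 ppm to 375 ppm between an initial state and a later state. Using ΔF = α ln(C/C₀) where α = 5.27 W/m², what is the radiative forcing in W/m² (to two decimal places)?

ΔF = 1.56 W/m²

CO₂: 5.27 × ln(375/279) = 5.27 × ln(1.34409) = 5.27 × 0.29572 = 1.5584 W/m².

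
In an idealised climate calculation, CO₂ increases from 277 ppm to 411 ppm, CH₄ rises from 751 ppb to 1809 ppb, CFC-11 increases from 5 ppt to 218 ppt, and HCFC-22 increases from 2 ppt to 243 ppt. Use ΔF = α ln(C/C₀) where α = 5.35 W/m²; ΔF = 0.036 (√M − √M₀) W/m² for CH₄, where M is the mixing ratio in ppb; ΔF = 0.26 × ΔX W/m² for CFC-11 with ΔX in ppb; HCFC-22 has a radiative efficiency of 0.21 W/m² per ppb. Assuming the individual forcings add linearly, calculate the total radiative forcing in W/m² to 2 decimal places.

ΔF = 2.76 W/m²

CO₂: 5.35 × ln(411/277) = 5.35 × ln(1.48375) = 5.35 × 0.39457 = 2.1109 W/m².
CH₄: 0.036 × (√1809 − √751) = 0.036 × (42.5323 − 27.4044) = 0.036 × 15.1279 = 0.5446 W/m².
CFC-11: Δ = 218 − 5 = 213 ppt = 0.213 ppb; ΔF = 0.26 × 0.213 = 0.0554 W/m².
HCFC-22: Δ = 243 − 2 = 241 ppt = 0.241 ppb; ΔF = 0.21 × 0.241 = 0.0506 W/m².
Total ΔF = 2.1109 + 0.5446 + 0.0554 + 0.0506 = 2.7615 W/m².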